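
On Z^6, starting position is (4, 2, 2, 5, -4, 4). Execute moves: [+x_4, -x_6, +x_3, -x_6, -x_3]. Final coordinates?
(4, 2, 2, 6, -4, 2)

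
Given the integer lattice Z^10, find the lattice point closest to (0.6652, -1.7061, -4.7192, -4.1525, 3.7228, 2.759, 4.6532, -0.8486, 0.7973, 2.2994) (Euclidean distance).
(1, -2, -5, -4, 4, 3, 5, -1, 1, 2)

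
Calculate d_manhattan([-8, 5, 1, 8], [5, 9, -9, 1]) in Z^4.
34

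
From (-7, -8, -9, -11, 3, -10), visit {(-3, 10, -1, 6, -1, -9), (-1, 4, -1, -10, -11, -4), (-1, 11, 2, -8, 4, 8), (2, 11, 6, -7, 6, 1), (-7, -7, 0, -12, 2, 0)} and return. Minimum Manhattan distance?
208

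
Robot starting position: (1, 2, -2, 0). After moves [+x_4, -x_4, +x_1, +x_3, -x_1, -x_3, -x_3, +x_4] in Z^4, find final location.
(1, 2, -3, 1)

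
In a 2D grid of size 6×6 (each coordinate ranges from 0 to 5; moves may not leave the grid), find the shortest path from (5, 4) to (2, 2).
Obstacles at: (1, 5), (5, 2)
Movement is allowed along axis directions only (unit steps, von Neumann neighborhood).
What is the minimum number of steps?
5
(one shortest path: (5, 4) → (4, 4) → (3, 4) → (2, 4) → (2, 3) → (2, 2))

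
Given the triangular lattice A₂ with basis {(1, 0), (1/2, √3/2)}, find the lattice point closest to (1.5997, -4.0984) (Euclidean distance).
(1.5, -4.33)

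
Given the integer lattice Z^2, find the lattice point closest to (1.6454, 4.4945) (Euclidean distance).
(2, 4)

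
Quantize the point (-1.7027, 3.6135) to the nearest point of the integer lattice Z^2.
(-2, 4)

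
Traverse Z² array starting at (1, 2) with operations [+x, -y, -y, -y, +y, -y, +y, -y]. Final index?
(2, -1)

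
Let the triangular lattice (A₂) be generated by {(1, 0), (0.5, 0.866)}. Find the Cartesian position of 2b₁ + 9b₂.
(6.5, 7.794)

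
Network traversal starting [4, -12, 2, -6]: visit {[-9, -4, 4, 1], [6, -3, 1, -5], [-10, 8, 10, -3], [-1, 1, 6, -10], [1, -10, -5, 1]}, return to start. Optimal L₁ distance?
128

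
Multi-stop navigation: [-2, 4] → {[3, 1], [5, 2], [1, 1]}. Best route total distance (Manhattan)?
11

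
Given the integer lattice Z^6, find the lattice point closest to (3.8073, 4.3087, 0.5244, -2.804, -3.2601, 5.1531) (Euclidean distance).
(4, 4, 1, -3, -3, 5)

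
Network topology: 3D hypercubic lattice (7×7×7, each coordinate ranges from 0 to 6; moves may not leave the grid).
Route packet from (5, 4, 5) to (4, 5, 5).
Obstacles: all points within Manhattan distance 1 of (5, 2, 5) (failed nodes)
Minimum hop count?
2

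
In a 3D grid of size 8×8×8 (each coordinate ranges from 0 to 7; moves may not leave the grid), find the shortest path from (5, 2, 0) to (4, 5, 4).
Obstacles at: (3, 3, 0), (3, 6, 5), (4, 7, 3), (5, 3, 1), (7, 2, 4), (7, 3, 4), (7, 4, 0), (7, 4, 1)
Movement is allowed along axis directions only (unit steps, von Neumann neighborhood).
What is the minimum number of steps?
8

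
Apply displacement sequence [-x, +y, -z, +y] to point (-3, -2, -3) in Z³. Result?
(-4, 0, -4)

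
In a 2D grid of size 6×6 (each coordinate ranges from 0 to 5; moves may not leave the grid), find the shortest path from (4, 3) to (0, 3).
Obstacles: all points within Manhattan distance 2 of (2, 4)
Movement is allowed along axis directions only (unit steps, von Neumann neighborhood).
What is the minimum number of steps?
8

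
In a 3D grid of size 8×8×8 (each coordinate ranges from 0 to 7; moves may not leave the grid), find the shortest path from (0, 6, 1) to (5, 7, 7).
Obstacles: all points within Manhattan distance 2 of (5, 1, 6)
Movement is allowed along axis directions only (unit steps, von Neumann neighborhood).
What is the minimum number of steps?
12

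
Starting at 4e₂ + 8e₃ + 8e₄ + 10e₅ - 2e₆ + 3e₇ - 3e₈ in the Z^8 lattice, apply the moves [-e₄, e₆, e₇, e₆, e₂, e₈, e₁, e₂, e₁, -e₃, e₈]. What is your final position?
(2, 6, 7, 7, 10, 0, 4, -1)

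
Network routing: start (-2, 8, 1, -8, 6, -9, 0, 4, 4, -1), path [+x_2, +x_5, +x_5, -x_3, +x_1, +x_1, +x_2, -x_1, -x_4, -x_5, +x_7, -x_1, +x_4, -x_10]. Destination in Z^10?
(-2, 10, 0, -8, 7, -9, 1, 4, 4, -2)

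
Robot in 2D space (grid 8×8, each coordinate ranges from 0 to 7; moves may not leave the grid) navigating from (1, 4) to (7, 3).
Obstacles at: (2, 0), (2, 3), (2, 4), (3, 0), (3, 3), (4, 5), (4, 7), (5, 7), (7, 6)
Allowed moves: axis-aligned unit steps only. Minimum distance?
9
(one shortest path: (1, 4) → (1, 3) → (1, 2) → (2, 2) → (3, 2) → (4, 2) → (5, 2) → (6, 2) → (7, 2) → (7, 3))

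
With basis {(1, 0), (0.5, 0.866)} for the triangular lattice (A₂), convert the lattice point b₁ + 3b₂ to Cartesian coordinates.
(2.5, 2.598)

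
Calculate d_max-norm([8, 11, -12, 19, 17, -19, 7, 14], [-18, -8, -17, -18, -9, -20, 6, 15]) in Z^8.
37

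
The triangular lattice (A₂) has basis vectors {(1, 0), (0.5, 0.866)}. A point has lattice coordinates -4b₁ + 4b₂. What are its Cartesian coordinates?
(-2, 3.464)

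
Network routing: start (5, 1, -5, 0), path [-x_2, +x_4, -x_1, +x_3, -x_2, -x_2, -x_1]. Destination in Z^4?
(3, -2, -4, 1)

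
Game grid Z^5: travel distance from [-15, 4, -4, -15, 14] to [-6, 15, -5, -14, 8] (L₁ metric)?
28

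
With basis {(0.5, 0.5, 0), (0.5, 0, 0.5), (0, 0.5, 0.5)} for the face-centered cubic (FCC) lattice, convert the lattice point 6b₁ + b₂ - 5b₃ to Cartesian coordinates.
(3.5, 0.5, -2)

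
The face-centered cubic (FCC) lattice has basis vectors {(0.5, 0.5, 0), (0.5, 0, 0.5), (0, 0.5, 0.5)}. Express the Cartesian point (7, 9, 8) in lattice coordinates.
8b₁ + 6b₂ + 10b₃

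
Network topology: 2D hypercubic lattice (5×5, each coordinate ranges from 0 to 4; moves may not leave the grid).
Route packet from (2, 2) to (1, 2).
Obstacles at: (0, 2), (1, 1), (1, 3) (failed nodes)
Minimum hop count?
1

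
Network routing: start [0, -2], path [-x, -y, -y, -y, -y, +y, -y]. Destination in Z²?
(-1, -6)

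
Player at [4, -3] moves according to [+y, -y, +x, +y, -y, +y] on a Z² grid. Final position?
(5, -2)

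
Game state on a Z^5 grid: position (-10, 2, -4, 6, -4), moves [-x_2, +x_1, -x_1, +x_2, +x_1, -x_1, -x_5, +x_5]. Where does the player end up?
(-10, 2, -4, 6, -4)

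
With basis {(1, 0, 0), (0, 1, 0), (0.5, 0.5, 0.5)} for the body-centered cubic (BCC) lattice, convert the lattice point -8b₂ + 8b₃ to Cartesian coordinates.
(4, -4, 4)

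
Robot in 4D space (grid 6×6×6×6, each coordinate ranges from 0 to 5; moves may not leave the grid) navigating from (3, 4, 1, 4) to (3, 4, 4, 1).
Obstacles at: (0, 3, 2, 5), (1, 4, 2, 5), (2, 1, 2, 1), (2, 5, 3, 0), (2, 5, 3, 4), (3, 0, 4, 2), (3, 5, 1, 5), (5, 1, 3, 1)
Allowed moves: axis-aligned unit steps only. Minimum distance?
6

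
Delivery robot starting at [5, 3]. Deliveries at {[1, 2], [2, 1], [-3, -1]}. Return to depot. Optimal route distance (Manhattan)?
24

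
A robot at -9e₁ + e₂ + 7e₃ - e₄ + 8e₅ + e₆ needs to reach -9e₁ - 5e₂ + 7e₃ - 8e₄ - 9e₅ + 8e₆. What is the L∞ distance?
17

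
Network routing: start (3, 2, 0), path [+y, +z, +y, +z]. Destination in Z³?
(3, 4, 2)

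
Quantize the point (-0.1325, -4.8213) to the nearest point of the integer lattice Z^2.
(0, -5)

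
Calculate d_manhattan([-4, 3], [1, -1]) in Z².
9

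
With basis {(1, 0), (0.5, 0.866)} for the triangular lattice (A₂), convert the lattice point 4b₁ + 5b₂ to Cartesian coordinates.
(6.5, 4.33)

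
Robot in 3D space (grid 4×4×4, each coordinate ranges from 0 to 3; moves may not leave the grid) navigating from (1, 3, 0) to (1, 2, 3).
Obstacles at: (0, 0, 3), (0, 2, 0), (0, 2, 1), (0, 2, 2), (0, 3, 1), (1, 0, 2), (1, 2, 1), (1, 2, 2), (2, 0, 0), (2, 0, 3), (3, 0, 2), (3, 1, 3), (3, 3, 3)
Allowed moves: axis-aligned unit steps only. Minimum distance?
4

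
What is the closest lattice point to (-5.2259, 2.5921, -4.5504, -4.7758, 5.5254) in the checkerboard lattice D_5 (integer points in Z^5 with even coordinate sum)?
(-5, 3, -5, -5, 6)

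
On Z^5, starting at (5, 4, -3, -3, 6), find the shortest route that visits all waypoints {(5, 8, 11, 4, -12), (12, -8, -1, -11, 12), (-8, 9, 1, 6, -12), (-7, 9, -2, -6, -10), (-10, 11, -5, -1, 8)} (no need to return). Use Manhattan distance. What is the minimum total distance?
169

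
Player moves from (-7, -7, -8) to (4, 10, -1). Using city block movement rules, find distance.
35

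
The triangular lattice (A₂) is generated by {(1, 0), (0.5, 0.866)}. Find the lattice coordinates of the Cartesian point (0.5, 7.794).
-4b₁ + 9b₂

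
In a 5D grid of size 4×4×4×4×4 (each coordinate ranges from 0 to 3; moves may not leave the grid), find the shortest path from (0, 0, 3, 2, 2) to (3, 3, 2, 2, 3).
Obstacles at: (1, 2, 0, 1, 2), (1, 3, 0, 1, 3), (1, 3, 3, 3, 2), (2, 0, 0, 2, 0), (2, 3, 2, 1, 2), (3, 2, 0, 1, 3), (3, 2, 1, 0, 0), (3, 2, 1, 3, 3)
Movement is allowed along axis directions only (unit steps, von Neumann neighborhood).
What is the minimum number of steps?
8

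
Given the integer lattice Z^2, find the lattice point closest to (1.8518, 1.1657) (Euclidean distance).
(2, 1)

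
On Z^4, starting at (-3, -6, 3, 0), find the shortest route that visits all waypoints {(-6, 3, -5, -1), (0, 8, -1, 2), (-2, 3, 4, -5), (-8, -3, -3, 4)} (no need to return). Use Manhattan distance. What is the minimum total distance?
68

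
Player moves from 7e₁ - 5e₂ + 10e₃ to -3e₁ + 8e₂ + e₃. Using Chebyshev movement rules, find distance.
13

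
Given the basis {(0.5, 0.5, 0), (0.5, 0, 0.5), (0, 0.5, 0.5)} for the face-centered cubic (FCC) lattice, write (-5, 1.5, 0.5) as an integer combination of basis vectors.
-4b₁ - 6b₂ + 7b₃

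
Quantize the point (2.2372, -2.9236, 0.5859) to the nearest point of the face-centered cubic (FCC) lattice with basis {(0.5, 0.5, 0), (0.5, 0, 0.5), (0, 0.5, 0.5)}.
(2.5, -3, 0.5)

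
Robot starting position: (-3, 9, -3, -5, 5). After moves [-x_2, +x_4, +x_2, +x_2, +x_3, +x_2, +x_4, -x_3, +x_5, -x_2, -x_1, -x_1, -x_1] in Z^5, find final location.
(-6, 10, -3, -3, 6)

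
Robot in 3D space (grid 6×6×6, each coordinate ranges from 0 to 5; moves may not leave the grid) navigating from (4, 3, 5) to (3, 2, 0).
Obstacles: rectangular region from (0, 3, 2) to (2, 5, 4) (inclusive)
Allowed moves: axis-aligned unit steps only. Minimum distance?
7
(one shortest path: (4, 3, 5) → (3, 3, 5) → (3, 2, 5) → (3, 2, 4) → (3, 2, 3) → (3, 2, 2) → (3, 2, 1) → (3, 2, 0))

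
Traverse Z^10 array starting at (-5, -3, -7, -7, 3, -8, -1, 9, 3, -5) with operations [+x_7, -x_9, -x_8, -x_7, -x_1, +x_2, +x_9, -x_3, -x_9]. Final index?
(-6, -2, -8, -7, 3, -8, -1, 8, 2, -5)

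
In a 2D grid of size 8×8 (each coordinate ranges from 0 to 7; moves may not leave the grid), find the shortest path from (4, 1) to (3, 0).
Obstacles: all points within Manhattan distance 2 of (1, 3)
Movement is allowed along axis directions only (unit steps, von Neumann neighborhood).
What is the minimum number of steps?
2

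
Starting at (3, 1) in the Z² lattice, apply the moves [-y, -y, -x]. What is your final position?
(2, -1)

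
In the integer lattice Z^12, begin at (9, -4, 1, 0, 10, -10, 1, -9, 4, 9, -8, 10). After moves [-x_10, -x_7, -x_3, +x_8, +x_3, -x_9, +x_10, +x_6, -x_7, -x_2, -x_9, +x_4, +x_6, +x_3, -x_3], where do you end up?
(9, -5, 1, 1, 10, -8, -1, -8, 2, 9, -8, 10)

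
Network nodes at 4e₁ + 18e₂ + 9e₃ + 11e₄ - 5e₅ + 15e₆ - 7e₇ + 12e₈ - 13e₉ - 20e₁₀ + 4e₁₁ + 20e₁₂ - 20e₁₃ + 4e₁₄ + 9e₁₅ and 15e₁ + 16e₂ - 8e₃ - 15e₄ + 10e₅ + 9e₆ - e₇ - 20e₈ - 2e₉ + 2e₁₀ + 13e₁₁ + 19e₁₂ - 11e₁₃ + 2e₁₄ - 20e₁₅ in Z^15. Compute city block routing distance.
198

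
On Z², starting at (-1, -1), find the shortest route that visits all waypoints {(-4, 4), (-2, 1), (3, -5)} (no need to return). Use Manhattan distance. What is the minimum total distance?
24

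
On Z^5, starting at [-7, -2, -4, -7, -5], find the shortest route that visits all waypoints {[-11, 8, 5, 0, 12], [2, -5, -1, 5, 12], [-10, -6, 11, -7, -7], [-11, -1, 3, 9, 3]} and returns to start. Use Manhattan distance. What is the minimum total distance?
174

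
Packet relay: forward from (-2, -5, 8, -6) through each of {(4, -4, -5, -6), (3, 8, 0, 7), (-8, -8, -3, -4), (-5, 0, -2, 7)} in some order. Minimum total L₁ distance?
81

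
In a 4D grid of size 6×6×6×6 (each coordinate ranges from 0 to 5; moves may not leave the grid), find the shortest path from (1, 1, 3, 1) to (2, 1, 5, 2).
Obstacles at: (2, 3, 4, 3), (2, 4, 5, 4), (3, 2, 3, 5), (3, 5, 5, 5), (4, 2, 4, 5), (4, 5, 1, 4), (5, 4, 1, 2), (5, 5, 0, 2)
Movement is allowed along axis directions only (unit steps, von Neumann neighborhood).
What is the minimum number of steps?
4
(one shortest path: (1, 1, 3, 1) → (2, 1, 3, 1) → (2, 1, 4, 1) → (2, 1, 5, 1) → (2, 1, 5, 2))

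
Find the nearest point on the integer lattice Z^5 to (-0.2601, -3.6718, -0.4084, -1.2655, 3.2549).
(0, -4, 0, -1, 3)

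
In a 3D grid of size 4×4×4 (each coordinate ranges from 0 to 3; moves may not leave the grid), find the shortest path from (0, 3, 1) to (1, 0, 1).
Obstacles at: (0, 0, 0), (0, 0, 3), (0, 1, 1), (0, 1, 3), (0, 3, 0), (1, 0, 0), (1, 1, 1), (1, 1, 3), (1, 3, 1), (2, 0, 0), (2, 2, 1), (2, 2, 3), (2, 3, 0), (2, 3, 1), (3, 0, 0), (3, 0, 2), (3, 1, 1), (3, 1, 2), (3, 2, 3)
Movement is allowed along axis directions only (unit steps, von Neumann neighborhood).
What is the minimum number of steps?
6
(one shortest path: (0, 3, 1) → (0, 2, 1) → (1, 2, 1) → (1, 2, 2) → (1, 1, 2) → (1, 0, 2) → (1, 0, 1))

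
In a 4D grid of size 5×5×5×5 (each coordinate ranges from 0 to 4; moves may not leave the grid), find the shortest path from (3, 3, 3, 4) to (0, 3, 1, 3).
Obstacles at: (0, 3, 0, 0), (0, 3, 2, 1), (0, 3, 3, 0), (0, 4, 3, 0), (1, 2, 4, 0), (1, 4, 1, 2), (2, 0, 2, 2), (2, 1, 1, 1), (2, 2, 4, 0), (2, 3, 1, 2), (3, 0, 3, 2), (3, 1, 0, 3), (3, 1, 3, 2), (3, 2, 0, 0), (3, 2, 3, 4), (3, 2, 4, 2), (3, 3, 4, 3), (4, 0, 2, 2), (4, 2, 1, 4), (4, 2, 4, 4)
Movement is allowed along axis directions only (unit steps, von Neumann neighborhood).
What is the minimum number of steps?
6
(one shortest path: (3, 3, 3, 4) → (2, 3, 3, 4) → (1, 3, 3, 4) → (0, 3, 3, 4) → (0, 3, 2, 4) → (0, 3, 1, 4) → (0, 3, 1, 3))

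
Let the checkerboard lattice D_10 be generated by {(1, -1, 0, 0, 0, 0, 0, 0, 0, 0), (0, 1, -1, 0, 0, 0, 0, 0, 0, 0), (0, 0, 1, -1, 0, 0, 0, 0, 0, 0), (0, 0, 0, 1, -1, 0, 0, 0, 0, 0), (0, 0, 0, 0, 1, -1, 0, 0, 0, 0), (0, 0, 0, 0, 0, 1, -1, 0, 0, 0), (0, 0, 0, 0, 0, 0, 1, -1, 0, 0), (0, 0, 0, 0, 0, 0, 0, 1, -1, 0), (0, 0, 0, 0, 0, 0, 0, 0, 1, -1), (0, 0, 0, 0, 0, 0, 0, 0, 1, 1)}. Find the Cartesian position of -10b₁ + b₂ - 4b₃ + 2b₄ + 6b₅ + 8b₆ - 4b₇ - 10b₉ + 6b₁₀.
(-10, 11, -5, 6, 4, 2, -12, 4, -4, 16)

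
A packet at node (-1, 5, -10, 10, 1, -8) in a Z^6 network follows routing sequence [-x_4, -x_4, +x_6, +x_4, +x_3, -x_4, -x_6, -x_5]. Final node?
(-1, 5, -9, 8, 0, -8)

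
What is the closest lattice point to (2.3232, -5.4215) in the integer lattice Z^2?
(2, -5)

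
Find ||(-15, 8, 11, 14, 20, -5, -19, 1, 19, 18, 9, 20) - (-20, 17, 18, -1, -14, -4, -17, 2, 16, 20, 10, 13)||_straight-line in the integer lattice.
40.0625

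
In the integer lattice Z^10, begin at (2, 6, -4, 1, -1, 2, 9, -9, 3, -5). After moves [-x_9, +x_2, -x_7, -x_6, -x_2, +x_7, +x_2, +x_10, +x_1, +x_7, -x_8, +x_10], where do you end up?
(3, 7, -4, 1, -1, 1, 10, -10, 2, -3)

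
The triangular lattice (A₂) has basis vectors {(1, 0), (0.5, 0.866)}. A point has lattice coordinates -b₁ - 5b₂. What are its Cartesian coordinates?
(-3.5, -4.33)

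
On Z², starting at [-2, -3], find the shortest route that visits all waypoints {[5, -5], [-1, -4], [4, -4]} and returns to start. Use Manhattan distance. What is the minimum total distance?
18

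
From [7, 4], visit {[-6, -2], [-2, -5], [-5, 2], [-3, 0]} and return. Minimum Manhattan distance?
46
(one optimal route: (7, 4) → (-5, 2) → (-6, -2) → (-2, -5) → (-3, 0) → (7, 4))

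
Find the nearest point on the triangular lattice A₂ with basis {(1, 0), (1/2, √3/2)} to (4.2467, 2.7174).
(4.5, 2.598)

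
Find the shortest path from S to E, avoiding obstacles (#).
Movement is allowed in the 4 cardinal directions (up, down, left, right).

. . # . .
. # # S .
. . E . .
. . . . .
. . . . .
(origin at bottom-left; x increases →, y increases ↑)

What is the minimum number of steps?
2
(one shortest path: (3, 3) → (3, 2) → (2, 2))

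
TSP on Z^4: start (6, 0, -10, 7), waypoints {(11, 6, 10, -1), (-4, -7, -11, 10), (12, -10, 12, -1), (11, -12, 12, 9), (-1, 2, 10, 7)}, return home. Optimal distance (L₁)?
150
(one optimal route: (6, 0, -10, 7) → (-4, -7, -11, 10) → (11, -12, 12, 9) → (12, -10, 12, -1) → (11, 6, 10, -1) → (-1, 2, 10, 7) → (6, 0, -10, 7))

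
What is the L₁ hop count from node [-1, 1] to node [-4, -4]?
8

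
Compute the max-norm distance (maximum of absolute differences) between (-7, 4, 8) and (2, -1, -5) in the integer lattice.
13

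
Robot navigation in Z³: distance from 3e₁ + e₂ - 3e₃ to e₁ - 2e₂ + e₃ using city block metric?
9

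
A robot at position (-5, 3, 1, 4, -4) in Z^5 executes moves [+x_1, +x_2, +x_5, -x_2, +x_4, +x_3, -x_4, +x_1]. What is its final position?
(-3, 3, 2, 4, -3)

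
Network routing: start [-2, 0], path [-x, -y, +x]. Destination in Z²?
(-2, -1)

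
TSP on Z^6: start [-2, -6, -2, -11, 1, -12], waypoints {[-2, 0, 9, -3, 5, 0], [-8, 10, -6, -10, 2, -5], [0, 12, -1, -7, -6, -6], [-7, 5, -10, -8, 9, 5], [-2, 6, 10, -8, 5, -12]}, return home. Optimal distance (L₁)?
192
(one optimal route: (-2, -6, -2, -11, 1, -12) → (0, 12, -1, -7, -6, -6) → (-8, 10, -6, -10, 2, -5) → (-7, 5, -10, -8, 9, 5) → (-2, 0, 9, -3, 5, 0) → (-2, 6, 10, -8, 5, -12) → (-2, -6, -2, -11, 1, -12))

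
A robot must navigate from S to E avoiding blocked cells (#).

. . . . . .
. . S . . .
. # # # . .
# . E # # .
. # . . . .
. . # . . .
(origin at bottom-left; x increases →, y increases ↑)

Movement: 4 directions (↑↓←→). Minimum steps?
10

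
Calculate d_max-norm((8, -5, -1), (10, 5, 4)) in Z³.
10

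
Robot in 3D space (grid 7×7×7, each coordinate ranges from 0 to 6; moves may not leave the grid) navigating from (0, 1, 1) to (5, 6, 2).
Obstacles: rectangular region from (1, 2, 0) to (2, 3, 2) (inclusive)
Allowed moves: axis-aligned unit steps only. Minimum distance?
11
(one shortest path: (0, 1, 1) → (1, 1, 1) → (2, 1, 1) → (3, 1, 1) → (4, 1, 1) → (5, 1, 1) → (5, 2, 1) → (5, 3, 1) → (5, 4, 1) → (5, 5, 1) → (5, 6, 1) → (5, 6, 2))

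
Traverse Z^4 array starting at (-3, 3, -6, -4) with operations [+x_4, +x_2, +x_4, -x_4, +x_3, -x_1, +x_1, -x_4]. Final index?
(-3, 4, -5, -4)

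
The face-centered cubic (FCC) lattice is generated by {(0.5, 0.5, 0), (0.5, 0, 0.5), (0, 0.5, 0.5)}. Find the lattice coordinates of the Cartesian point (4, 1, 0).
5b₁ + 3b₂ - 3b₃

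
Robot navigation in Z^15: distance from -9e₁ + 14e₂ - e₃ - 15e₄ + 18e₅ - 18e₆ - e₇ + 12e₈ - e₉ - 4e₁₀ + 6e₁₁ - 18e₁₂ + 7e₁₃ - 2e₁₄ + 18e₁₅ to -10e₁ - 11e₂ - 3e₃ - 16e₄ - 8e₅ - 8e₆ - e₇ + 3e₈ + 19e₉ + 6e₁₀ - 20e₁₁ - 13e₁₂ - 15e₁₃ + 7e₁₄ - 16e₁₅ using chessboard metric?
34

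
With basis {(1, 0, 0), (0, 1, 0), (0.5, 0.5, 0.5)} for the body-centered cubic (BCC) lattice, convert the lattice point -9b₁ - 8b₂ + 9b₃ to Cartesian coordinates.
(-4.5, -3.5, 4.5)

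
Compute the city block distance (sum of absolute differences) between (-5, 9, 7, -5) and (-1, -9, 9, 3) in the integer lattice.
32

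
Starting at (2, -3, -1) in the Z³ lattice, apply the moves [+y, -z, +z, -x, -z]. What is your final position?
(1, -2, -2)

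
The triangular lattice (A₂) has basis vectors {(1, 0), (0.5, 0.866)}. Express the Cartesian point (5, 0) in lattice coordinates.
5b₁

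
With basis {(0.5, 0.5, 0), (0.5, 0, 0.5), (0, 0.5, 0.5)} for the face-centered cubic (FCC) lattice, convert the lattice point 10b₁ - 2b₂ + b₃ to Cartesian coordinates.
(4, 5.5, -0.5)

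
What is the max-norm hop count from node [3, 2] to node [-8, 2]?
11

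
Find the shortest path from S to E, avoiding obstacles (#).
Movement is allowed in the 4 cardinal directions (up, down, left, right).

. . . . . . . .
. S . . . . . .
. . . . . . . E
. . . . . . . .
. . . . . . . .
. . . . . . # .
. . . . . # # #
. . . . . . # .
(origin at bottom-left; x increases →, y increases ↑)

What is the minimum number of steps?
7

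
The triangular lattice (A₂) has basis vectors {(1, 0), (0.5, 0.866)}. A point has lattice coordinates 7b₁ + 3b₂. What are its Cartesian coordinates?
(8.5, 2.598)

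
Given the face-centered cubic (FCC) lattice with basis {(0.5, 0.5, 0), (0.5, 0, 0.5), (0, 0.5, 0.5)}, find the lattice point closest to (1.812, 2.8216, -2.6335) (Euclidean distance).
(1.5, 3, -2.5)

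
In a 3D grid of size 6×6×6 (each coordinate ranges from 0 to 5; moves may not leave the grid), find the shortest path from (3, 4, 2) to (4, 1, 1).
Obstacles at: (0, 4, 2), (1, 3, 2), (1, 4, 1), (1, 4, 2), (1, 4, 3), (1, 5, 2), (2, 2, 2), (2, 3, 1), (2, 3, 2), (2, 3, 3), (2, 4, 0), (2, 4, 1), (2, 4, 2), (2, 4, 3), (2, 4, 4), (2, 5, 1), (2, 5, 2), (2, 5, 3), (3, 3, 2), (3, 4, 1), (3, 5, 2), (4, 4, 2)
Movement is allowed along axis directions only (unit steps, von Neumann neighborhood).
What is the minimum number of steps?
7
(one shortest path: (3, 4, 2) → (3, 4, 3) → (4, 4, 3) → (4, 3, 3) → (4, 2, 3) → (4, 1, 3) → (4, 1, 2) → (4, 1, 1))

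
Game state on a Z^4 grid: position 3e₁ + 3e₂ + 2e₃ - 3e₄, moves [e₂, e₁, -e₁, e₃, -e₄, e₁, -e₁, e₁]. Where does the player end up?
(4, 4, 3, -4)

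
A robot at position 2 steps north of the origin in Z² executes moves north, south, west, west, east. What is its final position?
(-1, 2)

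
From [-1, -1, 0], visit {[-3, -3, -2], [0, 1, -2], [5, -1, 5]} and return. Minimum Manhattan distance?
38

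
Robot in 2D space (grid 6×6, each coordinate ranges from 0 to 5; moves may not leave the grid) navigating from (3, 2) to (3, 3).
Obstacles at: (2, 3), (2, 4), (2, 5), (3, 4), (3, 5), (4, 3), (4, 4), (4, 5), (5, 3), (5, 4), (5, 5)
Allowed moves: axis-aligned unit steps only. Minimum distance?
1
(one shortest path: (3, 2) → (3, 3))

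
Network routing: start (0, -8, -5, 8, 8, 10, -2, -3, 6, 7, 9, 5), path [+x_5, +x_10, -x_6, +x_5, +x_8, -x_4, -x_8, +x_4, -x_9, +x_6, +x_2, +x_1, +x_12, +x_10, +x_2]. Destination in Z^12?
(1, -6, -5, 8, 10, 10, -2, -3, 5, 9, 9, 6)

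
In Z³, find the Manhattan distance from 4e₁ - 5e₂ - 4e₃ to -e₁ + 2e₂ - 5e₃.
13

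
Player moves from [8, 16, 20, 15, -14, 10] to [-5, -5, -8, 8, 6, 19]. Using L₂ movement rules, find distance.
43.8634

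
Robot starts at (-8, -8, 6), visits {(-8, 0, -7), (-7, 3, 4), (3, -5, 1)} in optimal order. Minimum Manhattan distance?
53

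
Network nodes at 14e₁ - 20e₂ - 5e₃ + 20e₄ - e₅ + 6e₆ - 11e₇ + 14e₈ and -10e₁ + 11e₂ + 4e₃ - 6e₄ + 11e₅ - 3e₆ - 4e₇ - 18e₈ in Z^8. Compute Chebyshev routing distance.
32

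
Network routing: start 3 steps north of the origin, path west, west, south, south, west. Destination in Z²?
(-3, 1)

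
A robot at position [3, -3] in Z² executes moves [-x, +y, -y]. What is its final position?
(2, -3)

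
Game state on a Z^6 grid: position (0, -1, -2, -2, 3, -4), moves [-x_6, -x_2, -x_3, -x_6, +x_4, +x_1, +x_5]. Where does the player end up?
(1, -2, -3, -1, 4, -6)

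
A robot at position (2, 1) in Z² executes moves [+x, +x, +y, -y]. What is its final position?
(4, 1)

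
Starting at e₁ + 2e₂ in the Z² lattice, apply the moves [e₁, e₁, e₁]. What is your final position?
(4, 2)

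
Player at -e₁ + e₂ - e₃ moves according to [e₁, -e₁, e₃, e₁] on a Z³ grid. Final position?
(0, 1, 0)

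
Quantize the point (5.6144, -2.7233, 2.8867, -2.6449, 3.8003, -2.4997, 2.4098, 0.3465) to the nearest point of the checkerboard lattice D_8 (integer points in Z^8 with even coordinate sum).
(6, -3, 3, -3, 4, -3, 2, 0)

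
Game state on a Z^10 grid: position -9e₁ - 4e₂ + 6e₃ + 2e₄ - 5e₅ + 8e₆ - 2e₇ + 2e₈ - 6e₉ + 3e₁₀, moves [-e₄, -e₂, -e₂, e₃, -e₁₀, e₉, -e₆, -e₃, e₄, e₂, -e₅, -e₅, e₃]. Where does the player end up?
(-9, -5, 7, 2, -7, 7, -2, 2, -5, 2)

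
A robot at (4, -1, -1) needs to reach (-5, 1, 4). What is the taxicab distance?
16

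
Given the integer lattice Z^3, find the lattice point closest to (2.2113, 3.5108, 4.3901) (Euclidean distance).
(2, 4, 4)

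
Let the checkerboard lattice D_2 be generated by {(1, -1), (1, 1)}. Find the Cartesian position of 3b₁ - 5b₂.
(-2, -8)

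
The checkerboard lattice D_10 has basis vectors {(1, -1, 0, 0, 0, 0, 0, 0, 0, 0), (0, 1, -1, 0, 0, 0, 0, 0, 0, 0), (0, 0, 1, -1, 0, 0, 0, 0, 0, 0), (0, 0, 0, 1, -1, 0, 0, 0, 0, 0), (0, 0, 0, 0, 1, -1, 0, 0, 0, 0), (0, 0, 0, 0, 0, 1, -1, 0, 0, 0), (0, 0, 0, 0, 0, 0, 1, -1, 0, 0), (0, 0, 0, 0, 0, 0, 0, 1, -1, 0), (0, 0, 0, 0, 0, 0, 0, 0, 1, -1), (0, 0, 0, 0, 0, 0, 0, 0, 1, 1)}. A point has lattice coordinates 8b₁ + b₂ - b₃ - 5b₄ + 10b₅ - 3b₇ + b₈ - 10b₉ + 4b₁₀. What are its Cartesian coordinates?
(8, -7, -2, -4, 15, -10, -3, 4, -7, 14)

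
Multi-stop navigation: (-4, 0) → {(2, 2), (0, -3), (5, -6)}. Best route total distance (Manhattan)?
23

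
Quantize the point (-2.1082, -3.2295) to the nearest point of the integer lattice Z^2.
(-2, -3)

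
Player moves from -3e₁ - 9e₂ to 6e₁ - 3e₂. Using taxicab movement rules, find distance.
15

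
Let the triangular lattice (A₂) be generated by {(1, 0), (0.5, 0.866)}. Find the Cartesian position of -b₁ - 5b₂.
(-3.5, -4.33)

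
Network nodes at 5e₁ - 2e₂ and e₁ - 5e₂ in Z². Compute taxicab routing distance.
7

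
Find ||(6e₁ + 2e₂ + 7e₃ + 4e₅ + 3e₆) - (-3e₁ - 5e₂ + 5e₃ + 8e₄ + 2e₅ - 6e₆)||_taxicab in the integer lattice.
37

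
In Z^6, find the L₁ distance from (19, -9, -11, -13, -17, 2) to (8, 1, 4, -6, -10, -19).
71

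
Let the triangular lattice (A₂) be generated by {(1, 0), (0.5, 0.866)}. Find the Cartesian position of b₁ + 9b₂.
(5.5, 7.794)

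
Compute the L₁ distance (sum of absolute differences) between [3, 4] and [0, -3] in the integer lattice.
10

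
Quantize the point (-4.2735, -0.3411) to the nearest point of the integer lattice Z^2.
(-4, 0)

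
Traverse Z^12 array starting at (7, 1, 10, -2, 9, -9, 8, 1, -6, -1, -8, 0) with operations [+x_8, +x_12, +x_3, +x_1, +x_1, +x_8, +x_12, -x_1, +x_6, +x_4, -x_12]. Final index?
(8, 1, 11, -1, 9, -8, 8, 3, -6, -1, -8, 1)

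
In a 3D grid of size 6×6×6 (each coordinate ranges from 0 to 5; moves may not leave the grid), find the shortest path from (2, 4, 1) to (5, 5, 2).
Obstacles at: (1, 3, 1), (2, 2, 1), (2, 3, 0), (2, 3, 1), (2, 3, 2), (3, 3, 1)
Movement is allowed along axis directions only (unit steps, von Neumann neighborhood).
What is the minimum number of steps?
5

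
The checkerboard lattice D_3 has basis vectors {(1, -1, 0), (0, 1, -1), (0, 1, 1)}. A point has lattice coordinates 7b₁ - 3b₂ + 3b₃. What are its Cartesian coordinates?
(7, -7, 6)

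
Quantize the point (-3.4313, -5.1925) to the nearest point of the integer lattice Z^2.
(-3, -5)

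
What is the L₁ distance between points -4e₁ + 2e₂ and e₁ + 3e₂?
6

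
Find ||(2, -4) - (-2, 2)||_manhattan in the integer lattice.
10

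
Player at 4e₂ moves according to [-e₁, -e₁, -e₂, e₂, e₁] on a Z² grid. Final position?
(-1, 4)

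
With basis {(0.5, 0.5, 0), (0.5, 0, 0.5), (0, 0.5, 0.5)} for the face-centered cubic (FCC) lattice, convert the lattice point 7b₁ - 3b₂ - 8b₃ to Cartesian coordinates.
(2, -0.5, -5.5)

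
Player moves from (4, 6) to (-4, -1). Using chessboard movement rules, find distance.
8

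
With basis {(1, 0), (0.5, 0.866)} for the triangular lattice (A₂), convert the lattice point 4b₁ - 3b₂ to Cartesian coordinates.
(2.5, -2.598)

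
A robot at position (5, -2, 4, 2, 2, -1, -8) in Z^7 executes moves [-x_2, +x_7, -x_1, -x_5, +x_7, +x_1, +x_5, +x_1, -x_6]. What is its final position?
(6, -3, 4, 2, 2, -2, -6)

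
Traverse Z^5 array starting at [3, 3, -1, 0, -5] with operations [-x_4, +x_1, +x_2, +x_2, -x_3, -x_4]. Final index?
(4, 5, -2, -2, -5)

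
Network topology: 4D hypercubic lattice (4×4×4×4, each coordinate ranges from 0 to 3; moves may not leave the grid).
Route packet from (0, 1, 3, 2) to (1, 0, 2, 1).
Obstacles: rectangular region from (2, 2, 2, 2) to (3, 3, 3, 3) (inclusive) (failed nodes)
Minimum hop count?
4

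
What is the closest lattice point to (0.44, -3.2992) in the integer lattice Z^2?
(0, -3)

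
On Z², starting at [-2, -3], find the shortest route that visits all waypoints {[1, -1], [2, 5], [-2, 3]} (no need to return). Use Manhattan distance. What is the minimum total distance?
18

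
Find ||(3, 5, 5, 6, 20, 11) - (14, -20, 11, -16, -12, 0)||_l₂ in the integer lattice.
49.1019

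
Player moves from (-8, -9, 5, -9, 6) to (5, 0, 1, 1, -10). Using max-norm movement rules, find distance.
16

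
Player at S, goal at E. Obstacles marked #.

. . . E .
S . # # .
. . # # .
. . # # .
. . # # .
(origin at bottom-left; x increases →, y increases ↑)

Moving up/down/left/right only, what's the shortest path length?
4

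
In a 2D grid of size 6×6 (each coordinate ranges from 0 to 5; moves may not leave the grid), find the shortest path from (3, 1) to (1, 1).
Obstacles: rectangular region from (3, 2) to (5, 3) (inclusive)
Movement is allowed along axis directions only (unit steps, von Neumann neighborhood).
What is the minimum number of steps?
2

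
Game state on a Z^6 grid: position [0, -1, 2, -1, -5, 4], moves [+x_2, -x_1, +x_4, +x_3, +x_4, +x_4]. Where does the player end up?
(-1, 0, 3, 2, -5, 4)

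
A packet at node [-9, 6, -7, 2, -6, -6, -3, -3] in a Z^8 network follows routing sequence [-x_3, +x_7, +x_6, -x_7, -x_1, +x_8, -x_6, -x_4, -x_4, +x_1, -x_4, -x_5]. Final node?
(-9, 6, -8, -1, -7, -6, -3, -2)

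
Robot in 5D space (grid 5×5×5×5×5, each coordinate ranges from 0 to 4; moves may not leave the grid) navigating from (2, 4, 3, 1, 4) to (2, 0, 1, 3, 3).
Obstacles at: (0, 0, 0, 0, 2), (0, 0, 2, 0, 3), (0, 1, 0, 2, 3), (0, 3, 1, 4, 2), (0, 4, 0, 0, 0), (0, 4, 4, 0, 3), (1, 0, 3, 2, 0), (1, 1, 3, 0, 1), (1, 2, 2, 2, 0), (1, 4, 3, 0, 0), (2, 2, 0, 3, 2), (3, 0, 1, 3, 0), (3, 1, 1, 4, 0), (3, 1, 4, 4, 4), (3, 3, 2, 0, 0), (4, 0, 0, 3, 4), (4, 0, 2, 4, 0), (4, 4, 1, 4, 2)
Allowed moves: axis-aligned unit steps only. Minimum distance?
9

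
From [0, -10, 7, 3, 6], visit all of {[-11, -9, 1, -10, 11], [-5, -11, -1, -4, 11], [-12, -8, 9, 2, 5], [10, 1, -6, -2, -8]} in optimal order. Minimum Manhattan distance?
115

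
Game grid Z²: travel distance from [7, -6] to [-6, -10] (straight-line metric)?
13.6015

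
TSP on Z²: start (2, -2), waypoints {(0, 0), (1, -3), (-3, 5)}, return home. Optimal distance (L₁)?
26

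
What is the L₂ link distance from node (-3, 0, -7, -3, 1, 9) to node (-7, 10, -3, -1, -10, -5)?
21.2838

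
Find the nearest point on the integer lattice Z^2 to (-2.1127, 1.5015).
(-2, 2)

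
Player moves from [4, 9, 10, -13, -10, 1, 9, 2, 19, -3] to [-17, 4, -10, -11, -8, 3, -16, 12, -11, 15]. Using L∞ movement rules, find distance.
30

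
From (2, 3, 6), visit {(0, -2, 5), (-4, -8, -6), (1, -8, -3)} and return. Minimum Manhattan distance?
58
(one optimal route: (2, 3, 6) → (0, -2, 5) → (-4, -8, -6) → (1, -8, -3) → (2, 3, 6))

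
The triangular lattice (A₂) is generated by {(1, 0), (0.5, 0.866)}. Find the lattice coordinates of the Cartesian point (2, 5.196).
-b₁ + 6b₂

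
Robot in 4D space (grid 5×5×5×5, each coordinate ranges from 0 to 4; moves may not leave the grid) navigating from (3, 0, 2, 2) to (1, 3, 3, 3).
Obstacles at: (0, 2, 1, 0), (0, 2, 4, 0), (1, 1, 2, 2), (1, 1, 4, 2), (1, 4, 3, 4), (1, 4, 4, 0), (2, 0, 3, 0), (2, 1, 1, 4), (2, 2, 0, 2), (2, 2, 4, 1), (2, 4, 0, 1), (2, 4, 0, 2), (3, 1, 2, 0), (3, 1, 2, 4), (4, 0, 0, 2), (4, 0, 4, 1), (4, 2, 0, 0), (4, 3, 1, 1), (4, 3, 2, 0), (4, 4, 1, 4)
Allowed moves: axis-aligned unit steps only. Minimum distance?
7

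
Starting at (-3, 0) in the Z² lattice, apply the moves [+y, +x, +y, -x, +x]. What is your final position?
(-2, 2)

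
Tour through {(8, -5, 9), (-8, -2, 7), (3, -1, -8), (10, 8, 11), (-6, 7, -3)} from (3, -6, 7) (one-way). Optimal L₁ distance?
100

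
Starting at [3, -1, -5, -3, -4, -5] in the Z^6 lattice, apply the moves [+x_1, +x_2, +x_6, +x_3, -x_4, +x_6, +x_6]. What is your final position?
(4, 0, -4, -4, -4, -2)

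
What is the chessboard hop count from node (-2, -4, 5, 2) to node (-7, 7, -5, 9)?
11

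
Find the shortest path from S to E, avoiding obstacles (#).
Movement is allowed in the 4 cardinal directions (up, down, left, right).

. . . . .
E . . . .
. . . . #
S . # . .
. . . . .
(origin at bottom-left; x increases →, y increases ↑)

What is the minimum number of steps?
2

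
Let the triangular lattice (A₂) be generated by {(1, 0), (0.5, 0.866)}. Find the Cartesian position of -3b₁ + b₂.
(-2.5, 0.866)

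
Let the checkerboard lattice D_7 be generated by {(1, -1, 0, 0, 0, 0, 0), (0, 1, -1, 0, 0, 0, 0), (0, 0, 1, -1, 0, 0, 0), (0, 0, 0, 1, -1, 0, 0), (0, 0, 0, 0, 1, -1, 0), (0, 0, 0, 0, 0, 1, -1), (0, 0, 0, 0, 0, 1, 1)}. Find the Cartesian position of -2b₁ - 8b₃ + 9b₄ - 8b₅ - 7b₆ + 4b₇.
(-2, 2, -8, 17, -17, 5, 11)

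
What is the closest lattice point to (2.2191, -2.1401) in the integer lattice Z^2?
(2, -2)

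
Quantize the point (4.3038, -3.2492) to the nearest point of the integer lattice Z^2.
(4, -3)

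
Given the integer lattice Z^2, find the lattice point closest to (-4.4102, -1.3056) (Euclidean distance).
(-4, -1)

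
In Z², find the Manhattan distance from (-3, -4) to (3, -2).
8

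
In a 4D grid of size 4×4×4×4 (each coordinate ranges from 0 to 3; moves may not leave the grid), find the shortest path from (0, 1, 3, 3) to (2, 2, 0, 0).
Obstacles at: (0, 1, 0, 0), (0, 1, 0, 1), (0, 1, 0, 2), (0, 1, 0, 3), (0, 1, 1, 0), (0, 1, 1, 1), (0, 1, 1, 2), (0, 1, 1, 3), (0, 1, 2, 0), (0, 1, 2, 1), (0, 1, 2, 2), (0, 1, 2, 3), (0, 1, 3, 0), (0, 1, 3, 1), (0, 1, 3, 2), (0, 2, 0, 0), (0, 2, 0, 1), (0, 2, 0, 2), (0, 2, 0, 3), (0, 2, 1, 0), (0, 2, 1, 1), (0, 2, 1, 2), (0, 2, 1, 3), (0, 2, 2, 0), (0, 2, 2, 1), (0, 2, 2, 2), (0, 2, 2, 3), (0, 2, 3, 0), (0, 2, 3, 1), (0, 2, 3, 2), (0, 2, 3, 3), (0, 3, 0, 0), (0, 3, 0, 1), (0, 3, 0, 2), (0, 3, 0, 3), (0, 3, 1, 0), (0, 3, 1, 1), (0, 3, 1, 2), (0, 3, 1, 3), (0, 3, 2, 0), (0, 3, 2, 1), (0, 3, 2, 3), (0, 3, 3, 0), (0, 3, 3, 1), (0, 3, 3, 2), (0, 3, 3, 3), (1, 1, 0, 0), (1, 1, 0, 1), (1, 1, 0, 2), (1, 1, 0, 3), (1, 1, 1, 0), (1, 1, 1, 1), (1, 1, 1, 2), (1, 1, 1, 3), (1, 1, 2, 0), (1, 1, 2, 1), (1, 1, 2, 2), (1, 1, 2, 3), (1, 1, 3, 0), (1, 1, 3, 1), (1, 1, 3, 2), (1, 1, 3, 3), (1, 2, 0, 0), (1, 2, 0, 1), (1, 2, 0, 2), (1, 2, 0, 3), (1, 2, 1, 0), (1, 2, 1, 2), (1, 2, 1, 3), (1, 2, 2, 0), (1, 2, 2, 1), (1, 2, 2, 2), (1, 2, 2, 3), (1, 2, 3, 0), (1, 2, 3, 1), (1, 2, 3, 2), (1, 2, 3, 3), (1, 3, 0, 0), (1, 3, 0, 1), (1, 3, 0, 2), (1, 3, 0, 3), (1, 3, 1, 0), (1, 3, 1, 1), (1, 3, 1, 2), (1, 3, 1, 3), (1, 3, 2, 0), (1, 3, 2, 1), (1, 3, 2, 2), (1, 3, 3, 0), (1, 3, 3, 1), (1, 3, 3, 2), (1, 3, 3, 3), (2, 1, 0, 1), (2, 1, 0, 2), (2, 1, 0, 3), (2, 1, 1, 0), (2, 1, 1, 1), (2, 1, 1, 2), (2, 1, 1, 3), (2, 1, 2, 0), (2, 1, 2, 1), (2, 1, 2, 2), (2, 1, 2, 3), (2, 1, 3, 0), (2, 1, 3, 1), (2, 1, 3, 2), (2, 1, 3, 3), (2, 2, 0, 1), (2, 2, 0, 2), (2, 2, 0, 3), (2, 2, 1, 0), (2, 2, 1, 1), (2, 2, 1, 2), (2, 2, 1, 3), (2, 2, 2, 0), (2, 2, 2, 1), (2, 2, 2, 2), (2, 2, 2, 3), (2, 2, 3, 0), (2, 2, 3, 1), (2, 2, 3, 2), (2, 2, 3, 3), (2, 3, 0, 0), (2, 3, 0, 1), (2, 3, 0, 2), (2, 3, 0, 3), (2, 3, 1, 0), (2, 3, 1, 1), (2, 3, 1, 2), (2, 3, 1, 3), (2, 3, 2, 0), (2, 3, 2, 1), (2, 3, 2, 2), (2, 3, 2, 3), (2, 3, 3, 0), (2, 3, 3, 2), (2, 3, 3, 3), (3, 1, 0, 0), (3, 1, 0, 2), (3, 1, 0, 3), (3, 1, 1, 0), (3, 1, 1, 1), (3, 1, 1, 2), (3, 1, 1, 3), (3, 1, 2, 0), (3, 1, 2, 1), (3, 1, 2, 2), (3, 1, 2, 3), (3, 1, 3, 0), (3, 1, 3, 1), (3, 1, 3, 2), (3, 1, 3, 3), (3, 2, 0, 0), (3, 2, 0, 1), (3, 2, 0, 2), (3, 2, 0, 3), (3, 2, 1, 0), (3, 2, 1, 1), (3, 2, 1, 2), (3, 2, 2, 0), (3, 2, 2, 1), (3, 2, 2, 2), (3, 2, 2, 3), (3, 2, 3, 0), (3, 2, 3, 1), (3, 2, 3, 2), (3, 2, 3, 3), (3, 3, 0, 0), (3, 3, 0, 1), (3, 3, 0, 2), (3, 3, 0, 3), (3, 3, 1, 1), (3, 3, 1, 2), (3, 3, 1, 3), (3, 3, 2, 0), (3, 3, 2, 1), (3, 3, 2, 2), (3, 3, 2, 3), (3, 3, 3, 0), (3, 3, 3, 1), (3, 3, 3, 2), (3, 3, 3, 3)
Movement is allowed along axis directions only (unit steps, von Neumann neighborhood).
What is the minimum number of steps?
11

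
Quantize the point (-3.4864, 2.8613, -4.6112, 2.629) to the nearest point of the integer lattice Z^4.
(-3, 3, -5, 3)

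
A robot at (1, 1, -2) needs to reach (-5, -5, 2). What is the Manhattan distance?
16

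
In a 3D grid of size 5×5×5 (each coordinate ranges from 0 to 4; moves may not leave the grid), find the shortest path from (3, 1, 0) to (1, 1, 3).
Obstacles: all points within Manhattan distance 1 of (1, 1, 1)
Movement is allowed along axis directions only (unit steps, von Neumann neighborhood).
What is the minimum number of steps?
5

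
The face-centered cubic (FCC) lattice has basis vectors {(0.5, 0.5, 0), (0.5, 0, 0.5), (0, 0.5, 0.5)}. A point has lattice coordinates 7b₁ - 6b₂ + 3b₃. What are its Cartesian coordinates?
(0.5, 5, -1.5)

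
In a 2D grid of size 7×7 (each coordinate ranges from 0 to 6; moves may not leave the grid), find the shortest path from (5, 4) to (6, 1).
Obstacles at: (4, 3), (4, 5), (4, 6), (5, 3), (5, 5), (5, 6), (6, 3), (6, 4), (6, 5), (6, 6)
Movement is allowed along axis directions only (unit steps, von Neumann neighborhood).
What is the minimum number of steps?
8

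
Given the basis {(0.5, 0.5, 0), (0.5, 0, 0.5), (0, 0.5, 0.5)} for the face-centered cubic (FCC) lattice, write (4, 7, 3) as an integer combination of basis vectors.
8b₁ + 6b₃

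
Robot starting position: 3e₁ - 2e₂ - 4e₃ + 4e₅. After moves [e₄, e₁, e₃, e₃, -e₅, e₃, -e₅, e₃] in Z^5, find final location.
(4, -2, 0, 1, 2)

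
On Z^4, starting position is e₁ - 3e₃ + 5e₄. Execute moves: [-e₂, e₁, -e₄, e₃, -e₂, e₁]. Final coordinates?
(3, -2, -2, 4)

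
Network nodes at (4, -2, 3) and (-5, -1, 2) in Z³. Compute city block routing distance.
11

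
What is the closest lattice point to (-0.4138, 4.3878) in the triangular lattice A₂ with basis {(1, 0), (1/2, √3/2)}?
(-0.5, 4.33)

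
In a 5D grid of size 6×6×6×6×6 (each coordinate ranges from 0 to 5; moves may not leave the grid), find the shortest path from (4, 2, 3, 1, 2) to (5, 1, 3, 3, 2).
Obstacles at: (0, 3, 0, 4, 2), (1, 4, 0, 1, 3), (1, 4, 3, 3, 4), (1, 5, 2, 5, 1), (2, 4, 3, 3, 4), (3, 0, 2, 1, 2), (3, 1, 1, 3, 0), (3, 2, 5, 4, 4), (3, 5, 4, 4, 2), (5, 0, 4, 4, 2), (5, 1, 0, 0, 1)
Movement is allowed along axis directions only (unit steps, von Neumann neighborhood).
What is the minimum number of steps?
4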